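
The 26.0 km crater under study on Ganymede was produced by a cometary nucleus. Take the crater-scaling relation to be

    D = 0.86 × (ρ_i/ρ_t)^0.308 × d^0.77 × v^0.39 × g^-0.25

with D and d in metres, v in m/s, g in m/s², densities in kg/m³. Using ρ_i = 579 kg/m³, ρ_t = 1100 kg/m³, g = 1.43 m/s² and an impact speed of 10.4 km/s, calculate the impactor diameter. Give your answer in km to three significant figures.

d ≈ 8.83 km

Rearranging for d: d = [D / (0.86 · (579/1100)^0.308 · 10400^0.39 · 1.43^-0.25)]^(1/0.77).
D = 26000 m.
(579/1100)^0.308 = 0.8206
10400^0.39 = 36.87
1.43^-0.25 = 0.9145
Denominator = 0.86 × 0.8206 × 36.87 × 0.9145 = 23.80
D / 23.80 = 26000 / 23.80 = 1092
d = 1092^(1/0.77) = 1092^1.2987 = 8826 m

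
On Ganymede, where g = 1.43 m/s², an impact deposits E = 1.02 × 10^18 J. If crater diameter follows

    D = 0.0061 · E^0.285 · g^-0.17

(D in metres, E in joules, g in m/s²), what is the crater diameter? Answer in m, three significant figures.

E^0.285 = (1.02 × 10^18)^0.285 = 1.357 × 10^5
g^-0.17 = 1.43^-0.17 = 0.9410
D = 0.0061 × 1.357 × 10^5 × 0.9410 = 778.9 m

D ≈ 779 m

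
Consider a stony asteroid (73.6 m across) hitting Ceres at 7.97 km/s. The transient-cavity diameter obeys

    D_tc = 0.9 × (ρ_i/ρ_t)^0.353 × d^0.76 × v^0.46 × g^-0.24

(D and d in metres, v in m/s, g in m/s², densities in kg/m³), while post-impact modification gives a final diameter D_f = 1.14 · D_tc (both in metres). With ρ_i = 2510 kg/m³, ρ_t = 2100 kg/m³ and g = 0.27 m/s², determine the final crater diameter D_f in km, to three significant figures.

v = 7970 m/s.
(ρ_i/ρ_t)^0.353 = (2510/2100)^0.353 = 1.065
d^0.76 = 73.6^0.76 = 26.23
v^0.46 = 7970^0.46 = 62.33
g^-0.24 = 0.27^-0.24 = 1.369
D_tc = 0.9 × 1.065 × 26.23 × 62.33 × 1.369 = 2145 m
D_f = 1.14 × 2145 = 2445 m
     = 2.445 km

D_f ≈ 2.45 km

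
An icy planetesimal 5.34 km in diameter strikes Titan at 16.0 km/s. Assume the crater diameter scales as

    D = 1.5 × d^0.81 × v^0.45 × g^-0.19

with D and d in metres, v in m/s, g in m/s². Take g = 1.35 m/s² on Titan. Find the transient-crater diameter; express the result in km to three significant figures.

In SI units: d = 5340 m, v = 16000 m/s.
d^0.81 = 5340^0.81 = 1045
v^0.45 = 16000^0.45 = 77.96
g^-0.19 = 1.35^-0.19 = 0.9446
D = 1.5 × 1045 × 77.96 × 0.9446 = 1.154 × 10^5 m
   = 115.4 km

D ≈ 115 km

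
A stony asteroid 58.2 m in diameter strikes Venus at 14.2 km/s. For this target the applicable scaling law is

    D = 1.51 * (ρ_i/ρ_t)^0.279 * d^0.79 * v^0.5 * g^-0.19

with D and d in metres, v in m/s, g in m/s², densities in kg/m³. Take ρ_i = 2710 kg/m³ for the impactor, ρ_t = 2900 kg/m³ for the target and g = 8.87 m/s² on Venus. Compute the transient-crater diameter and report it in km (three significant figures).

D ≈ 2.89 km

In SI units: v = 14200 m/s.
(ρ_i/ρ_t)^0.279 = (2710/2900)^0.279 = 0.9813
d^0.79 = 58.2^0.79 = 24.79
v^0.5 = 14200^0.5 = 119.2
g^-0.19 = 8.87^-0.19 = 0.6605
D = 1.51 × 0.9813 × 24.79 × 119.2 × 0.6605 = 2892 m
   = 2.892 km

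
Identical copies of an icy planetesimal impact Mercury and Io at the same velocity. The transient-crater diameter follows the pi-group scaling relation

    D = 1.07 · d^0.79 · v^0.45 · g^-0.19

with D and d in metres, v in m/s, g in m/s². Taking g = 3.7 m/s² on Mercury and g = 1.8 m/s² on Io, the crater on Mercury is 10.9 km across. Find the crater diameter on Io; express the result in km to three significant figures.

All impactor-dependent factors cancel in the ratio, leaving D_Io/D_Mercury = (g_Io/g_Mercury)^-0.19.
(1.8/3.7)^-0.19 = 0.4865^-0.19 = 1.147
D_Io = 1.147 × 10.9 km = 12.5 km

D ≈ 12.5 km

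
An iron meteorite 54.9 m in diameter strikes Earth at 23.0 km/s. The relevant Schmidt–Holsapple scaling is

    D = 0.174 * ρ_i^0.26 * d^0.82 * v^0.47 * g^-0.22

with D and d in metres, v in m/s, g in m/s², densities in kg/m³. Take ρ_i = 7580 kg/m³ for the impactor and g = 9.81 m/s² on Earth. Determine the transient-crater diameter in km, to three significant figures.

In SI units: v = 23000 m/s.
ρ_i^0.26 = 7580^0.26 = 10.20
d^0.82 = 54.9^0.82 = 26.70
v^0.47 = 23000^0.47 = 112.2
g^-0.22 = 9.81^-0.22 = 0.6051
D = 0.174 × 10.20 × 26.70 × 112.2 × 0.6051 = 3217 m
   = 3.217 km

D ≈ 3.22 km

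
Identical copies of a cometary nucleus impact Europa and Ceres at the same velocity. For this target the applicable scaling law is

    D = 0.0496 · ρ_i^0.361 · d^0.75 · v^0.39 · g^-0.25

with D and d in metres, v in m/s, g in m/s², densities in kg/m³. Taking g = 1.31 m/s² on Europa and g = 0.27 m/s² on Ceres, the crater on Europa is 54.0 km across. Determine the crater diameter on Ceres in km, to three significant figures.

D ≈ 80.1 km

All impactor-dependent factors cancel in the ratio, leaving D_Ceres/D_Europa = (g_Ceres/g_Europa)^-0.25.
(0.27/1.31)^-0.25 = 0.2061^-0.25 = 1.484
D_Ceres = 1.484 × 54.0 km = 80.1 km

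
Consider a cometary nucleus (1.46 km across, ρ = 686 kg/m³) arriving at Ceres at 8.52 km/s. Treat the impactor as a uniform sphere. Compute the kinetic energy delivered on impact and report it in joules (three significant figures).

E ≈ 4.06 × 10^19 J

d = 1460 m; v = 8520 m/s.
Mass m = (π/6) ρ d³ = (π/6) × 686 × (1460)³ = 1.118 × 10^12 kg
E = ½ m v² = 0.5 × 1.118 × 10^12 × (8520)² = 4.058 × 10^19 J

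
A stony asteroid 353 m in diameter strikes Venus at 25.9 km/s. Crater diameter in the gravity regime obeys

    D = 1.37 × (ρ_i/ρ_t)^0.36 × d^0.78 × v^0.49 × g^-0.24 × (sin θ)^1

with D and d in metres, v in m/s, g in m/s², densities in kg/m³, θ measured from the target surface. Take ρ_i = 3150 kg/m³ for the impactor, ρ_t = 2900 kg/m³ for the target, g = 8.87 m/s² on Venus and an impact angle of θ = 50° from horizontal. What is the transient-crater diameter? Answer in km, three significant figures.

In SI units: v = 25900 m/s.
(ρ_i/ρ_t)^0.36 = (3150/2900)^0.36 = 1.030
d^0.78 = 353^0.78 = 97.11
v^0.49 = 25900^0.49 = 145.4
g^-0.24 = 8.87^-0.24 = 0.5922
(sin 50°)^1 = 0.7660^1 = 0.7660
D = 1.37 × 1.030 × 97.11 × 145.4 × 0.5922 × 0.7660 = 9038 m
   = 9.038 km

D ≈ 9.04 km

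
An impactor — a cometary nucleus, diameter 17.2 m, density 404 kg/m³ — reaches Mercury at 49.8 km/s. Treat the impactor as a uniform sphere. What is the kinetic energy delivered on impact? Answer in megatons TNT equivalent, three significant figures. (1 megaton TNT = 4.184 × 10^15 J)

E ≈ 0.319 Mt TNT

v = 49800 m/s.
Mass m = (π/6) ρ d³ = (π/6) × 404 × (17.2)³ = 1.076 × 10^6 kg
E = ½ m v² = 0.5 × 1.076 × 10^6 × (49800)² = 1.334 × 10^15 J
   = 1.334 × 10^15 / 4.184×10^15 = 0.3188 Mt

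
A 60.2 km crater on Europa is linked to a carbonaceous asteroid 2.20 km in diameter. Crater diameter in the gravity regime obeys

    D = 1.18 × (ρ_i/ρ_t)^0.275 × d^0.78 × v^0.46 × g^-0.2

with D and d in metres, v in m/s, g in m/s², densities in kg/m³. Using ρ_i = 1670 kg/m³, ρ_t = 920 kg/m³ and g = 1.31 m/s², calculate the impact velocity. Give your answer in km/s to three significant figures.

v ≈ 29.0 km/s

Rearranging for v: v = [D / (1.18 · (1670/920)^0.275 · 2200^0.78 · 1.31^-0.2)]^(1/0.46).
D = 60200 m.
(1670/920)^0.275 = 1.178
2200^0.78 = 404.7
1.31^-0.2 = 0.9474
Denominator = 1.18 × 1.178 × 404.7 × 0.9474 = 533.0
D / 533.0 = 60200 / 533.0 = 112.9
v = 112.9^(1/0.46) = 112.9^2.1739 = 28997 m/s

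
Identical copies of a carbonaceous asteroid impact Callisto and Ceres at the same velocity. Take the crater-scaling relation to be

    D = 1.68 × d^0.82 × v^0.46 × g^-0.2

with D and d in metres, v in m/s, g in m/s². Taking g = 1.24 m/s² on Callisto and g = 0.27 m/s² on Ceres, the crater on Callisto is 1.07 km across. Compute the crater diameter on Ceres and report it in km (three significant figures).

All impactor-dependent factors cancel in the ratio, leaving D_Ceres/D_Callisto = (g_Ceres/g_Callisto)^-0.2.
(0.27/1.24)^-0.2 = 0.2177^-0.2 = 1.357
D_Ceres = 1.357 × 1.07 km = 1.45 km

D ≈ 1.45 km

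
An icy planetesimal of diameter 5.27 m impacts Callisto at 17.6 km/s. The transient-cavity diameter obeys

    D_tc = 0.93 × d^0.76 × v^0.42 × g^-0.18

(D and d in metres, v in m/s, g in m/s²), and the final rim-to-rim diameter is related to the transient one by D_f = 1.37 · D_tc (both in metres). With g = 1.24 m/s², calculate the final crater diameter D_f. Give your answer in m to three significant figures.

v = 17600 m/s.
d^0.76 = 5.27^0.76 = 3.537
v^0.42 = 17600^0.42 = 60.69
g^-0.18 = 1.24^-0.18 = 0.9620
D_tc = 0.93 × 3.537 × 60.69 × 0.9620 = 192.0 m
D_f = 1.37 × 192.0 = 263.0 m

D_f ≈ 263 m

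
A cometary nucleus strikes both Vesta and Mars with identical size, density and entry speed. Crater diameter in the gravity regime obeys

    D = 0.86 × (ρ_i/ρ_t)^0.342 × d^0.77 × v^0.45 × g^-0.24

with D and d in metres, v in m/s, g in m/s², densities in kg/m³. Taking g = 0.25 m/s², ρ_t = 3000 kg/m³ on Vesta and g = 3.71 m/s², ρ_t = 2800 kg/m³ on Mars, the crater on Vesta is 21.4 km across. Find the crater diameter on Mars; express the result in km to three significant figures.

D ≈ 11.5 km

The impactor-only factors (d, v, ρ_i) cancel in the ratio, leaving D_Mars/D_Vesta = (g_Mars/g_Vesta)^-0.24 · (ρ_t,Vesta/ρ_t,Mars)^0.342.
(3.71/0.25)^-0.24 = 14.84^-0.24 = 0.5234
(3000/2800)^0.342 = 1.071^0.342 = 1.024
Ratio = 0.5234 × 1.024 = 0.5360
D_Mars = 0.5360 × 21.4 km = 11.5 km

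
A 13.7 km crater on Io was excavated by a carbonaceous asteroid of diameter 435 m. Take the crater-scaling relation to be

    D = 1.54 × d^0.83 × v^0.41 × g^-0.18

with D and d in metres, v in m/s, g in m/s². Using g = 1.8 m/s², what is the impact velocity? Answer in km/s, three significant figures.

Rearranging for v: v = [D / (1.54 · 435^0.83 · 1.8^-0.18)]^(1/0.41).
D = 13700 m.
435^0.83 = 154.9
1.8^-0.18 = 0.8996
Denominator = 1.54 × 154.9 × 0.8996 = 214.6
D / 214.6 = 13700 / 214.6 = 63.84
v = 63.84^(1/0.41) = 63.84^2.439 = 25271 m/s

v ≈ 25.3 km/s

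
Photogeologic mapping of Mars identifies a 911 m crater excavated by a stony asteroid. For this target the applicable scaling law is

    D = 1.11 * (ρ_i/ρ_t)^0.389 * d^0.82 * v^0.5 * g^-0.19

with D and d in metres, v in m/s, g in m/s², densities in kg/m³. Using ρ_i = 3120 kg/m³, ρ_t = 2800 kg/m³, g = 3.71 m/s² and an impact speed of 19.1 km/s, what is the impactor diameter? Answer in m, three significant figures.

Rearranging for d: d = [D / (1.11 · (3120/2800)^0.389 · 19100^0.5 · 3.71^-0.19)]^(1/0.82).
(3120/2800)^0.389 = 1.043
19100^0.5 = 138.2
3.71^-0.19 = 0.7795
Denominator = 1.11 × 1.043 × 138.2 × 0.7795 = 124.7
D / 124.7 = 911 / 124.7 = 7.306
d = 7.306^(1/0.82) = 7.306^1.2195 = 11.30 m

d ≈ 11.3 m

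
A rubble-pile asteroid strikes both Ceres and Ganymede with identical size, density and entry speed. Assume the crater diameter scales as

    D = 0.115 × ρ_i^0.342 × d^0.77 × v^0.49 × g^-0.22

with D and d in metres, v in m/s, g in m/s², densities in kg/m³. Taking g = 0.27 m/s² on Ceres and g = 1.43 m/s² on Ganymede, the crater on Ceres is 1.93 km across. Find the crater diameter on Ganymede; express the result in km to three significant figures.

All impactor-dependent factors cancel in the ratio, leaving D_Ganymede/D_Ceres = (g_Ganymede/g_Ceres)^-0.22.
(1.43/0.27)^-0.22 = 5.296^-0.22 = 0.6930
D_Ganymede = 0.6930 × 1.93 km = 1.34 km

D ≈ 1.34 km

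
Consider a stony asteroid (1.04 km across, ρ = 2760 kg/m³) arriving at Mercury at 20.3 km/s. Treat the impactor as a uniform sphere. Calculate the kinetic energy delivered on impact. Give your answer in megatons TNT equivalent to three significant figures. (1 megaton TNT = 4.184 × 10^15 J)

d = 1040 m; v = 20300 m/s.
Mass m = (π/6) ρ d³ = (π/6) × 2760 × (1040)³ = 1.626 × 10^12 kg
E = ½ m v² = 0.5 × 1.626 × 10^12 × (20300)² = 3.350 × 10^20 J
   = 3.350 × 10^20 / 4.184×10^15 = 80067 Mt

E ≈ 80100 Mt TNT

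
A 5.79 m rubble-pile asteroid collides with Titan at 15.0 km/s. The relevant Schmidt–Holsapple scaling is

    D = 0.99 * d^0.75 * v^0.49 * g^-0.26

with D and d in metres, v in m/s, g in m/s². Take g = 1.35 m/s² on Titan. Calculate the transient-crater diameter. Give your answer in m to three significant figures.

D ≈ 380 m

In SI units: v = 15000 m/s.
d^0.75 = 5.79^0.75 = 3.733
v^0.49 = 15000^0.49 = 111.2
g^-0.26 = 1.35^-0.26 = 0.9249
D = 0.99 × 3.733 × 111.2 × 0.9249 = 380.1 m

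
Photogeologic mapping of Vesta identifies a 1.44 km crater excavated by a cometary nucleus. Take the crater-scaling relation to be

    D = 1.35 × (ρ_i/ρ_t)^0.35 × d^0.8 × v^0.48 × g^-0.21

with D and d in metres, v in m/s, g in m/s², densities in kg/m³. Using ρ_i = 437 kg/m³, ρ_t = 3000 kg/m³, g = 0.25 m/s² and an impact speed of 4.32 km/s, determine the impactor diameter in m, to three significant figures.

Rearranging for d: d = [D / (1.35 · (437/3000)^0.35 · 4320^0.48 · 0.25^-0.21)]^(1/0.8).
D = 1440 m.
(437/3000)^0.35 = 0.5095
4320^0.48 = 55.59
0.25^-0.21 = 1.338
Denominator = 1.35 × 0.5095 × 55.59 × 1.338 = 51.16
D / 51.16 = 1440 / 51.16 = 28.15
d = 28.15^(1/0.8) = 28.15^1.25 = 64.84 m

d ≈ 64.8 m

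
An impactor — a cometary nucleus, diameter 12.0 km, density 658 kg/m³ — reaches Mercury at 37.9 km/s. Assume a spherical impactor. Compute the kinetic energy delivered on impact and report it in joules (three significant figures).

d = 12000 m; v = 37900 m/s.
Mass m = (π/6) ρ d³ = (π/6) × 658 × (12000)³ = 5.953 × 10^14 kg
E = ½ m v² = 0.5 × 5.953 × 10^14 × (37900)² = 4.275 × 10^23 J

E ≈ 4.28 × 10^23 J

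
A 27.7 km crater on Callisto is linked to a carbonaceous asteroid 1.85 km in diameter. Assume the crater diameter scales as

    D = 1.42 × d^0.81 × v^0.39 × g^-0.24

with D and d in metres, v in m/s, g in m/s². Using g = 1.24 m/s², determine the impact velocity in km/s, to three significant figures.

v ≈ 18.7 km/s

Rearranging for v: v = [D / (1.42 · 1850^0.81 · 1.24^-0.24)]^(1/0.39).
D = 27700 m.
1850^0.81 = 443.0
1.24^-0.24 = 0.9497
Denominator = 1.42 × 443.0 × 0.9497 = 597.4
D / 597.4 = 27700 / 597.4 = 46.37
v = 46.37^(1/0.39) = 46.37^2.5641 = 18724 m/s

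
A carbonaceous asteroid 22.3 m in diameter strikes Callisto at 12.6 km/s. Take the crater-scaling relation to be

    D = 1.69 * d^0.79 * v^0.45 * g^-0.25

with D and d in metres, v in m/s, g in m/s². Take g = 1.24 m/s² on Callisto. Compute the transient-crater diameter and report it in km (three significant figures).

D ≈ 1.30 km

In SI units: v = 12600 m/s.
d^0.79 = 22.3^0.79 = 11.62
v^0.45 = 12600^0.45 = 70.01
g^-0.25 = 1.24^-0.25 = 0.9476
D = 1.69 × 11.62 × 70.01 × 0.9476 = 1303 m
   = 1.303 km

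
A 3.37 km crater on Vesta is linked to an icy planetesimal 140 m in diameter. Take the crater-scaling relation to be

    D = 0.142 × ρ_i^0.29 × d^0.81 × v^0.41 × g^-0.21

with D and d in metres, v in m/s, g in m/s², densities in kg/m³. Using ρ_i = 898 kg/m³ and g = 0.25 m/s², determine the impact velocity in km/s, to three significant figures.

Rearranging for v: v = [D / (0.142 · 898^0.29 · 140^0.81 · 0.25^-0.21)]^(1/0.41).
D = 3370 m.
898^0.29 = 7.185
140^0.81 = 54.75
0.25^-0.21 = 1.338
Denominator = 0.142 × 7.185 × 54.75 × 1.338 = 74.74
D / 74.74 = 3370 / 74.74 = 45.09
v = 45.09^(1/0.41) = 45.09^2.439 = 10822 m/s

v ≈ 10.8 km/s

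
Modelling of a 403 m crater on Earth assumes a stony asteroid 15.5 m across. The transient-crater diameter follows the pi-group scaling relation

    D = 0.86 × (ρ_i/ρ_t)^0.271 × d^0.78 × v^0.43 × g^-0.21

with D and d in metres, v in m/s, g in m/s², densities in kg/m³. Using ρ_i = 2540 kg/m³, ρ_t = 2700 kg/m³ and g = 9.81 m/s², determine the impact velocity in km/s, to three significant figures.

v ≈ 35.7 km/s

Rearranging for v: v = [D / (0.86 · (2540/2700)^0.271 · 15.5^0.78 · 9.81^-0.21)]^(1/0.43).
(2540/2700)^0.271 = 0.9836
15.5^0.78 = 8.481
9.81^-0.21 = 0.6191
Denominator = 0.86 × 0.9836 × 8.481 × 0.6191 = 4.441
D / 4.441 = 403 / 4.441 = 90.75
v = 90.75^(1/0.43) = 90.75^2.3256 = 35741 m/s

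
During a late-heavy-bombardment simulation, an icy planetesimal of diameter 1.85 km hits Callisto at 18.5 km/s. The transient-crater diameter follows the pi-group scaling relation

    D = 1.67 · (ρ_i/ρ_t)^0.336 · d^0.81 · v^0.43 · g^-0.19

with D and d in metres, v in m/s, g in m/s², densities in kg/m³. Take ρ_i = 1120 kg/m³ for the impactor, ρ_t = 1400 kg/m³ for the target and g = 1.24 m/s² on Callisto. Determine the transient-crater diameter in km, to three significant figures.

D ≈ 45.1 km

In SI units: d = 1850 m, v = 18500 m/s.
(ρ_i/ρ_t)^0.336 = (1120/1400)^0.336 = 0.9278
d^0.81 = 1850^0.81 = 443.0
v^0.43 = 18500^0.43 = 68.37
g^-0.19 = 1.24^-0.19 = 0.9600
D = 1.67 × 0.9278 × 443.0 × 68.37 × 0.9600 = 45052 m
   = 45.05 km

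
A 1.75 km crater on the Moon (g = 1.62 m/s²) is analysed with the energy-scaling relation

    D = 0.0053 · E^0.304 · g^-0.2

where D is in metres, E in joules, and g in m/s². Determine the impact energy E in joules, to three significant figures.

Rearranging: E = [D / (0.0053 · g^-0.2)]^(1/0.304).
D = 1750 m.
g^-0.2 = 1.62^-0.2 = 0.9080
D / (0.0053 × 0.9080) = 1750 / (4.812 × 10^-3) = 3.637 × 10^5
E = (3.637 × 10^5)^3.2895 = 1.959 × 10^18 J

E ≈ 1.96 × 10^18 J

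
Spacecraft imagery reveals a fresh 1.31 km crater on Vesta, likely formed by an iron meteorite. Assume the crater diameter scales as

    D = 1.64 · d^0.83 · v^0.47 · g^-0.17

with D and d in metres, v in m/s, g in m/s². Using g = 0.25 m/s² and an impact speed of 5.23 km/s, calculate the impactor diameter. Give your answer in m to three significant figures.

Rearranging for d: d = [D / (1.64 · 5230^0.47 · 0.25^-0.17)]^(1/0.83).
D = 1310 m.
5230^0.47 = 55.94
0.25^-0.17 = 1.266
Denominator = 1.64 × 55.94 × 1.266 = 116.1
D / 116.1 = 1310 / 116.1 = 11.28
d = 11.28^(1/0.83) = 11.28^1.2048 = 18.53 m

d ≈ 18.5 m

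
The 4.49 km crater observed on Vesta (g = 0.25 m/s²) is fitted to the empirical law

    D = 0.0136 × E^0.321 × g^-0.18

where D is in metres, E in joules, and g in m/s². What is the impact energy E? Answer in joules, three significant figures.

Rearranging: E = [D / (0.0136 · g^-0.18)]^(1/0.321).
D = 4490 m.
g^-0.18 = 0.25^-0.18 = 1.283
D / (0.0136 × 1.283) = 4490 / (0.01745) = 2.573 × 10^5
E = (2.573 × 10^5)^3.1153 = 7.164 × 10^16 J

E ≈ 7.16 × 10^16 J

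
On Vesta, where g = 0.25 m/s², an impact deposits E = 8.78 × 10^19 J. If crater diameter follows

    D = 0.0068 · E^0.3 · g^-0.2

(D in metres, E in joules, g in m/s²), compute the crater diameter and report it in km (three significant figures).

D ≈ 8.63 km

E^0.3 = (8.78 × 10^19)^0.3 = 9.617 × 10^5
g^-0.2 = 0.25^-0.2 = 1.320
D = 0.0068 × 9.617 × 10^5 × 1.320 = 8632 m
   = 8.632 km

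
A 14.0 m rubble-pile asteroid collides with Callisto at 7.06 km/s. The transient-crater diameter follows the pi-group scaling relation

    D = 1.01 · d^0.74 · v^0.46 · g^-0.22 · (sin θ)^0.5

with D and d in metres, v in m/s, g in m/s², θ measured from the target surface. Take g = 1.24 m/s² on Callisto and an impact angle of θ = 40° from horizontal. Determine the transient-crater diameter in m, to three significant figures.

D ≈ 321 m

In SI units: v = 7060 m/s.
d^0.74 = 14^0.74 = 7.049
v^0.46 = 7060^0.46 = 58.95
g^-0.22 = 1.24^-0.22 = 0.9538
(sin 40°)^0.5 = 0.6428^0.5 = 0.8017
D = 1.01 × 7.049 × 58.95 × 0.9538 × 0.8017 = 320.9 m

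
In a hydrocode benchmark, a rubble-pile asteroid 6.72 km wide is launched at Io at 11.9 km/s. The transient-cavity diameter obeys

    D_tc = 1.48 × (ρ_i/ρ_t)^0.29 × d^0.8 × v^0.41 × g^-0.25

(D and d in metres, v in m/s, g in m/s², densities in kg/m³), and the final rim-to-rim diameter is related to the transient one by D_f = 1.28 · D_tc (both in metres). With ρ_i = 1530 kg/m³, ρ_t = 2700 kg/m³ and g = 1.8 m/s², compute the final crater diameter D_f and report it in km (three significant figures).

D_f ≈ 75.0 km

In SI: d = 6720 m, v = 11900 m/s.
(ρ_i/ρ_t)^0.29 = (1530/2700)^0.29 = 0.8481
d^0.8 = 6720^0.8 = 1153
v^0.41 = 11900^0.41 = 46.88
g^-0.25 = 1.8^-0.25 = 0.8633
D_tc = 1.48 × 0.8481 × 1153 × 46.88 × 0.8633 = 58570 m
D_f = 1.28 × 58570 = 74970 m
     = 74.97 km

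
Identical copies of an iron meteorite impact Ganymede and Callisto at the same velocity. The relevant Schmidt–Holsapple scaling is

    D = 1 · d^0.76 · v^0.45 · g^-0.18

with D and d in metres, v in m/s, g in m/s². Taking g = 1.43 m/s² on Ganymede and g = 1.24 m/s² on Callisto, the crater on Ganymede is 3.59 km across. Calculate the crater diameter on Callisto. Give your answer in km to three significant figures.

All impactor-dependent factors cancel in the ratio, leaving D_Callisto/D_Ganymede = (g_Callisto/g_Ganymede)^-0.18.
(1.24/1.43)^-0.18 = 0.8671^-0.18 = 1.026
D_Callisto = 1.026 × 3.59 km = 3.68 km

D ≈ 3.68 km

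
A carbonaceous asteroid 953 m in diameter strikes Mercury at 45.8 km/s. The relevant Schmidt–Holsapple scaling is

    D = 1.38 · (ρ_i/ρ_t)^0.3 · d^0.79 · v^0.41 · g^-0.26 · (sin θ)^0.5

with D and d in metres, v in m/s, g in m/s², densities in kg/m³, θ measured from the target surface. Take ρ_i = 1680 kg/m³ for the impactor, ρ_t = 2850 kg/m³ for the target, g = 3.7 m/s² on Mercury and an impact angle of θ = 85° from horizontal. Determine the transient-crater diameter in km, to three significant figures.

In SI units: v = 45800 m/s.
(ρ_i/ρ_t)^0.3 = (1680/2850)^0.3 = 0.8534
d^0.79 = 953^0.79 = 225.7
v^0.41 = 45800^0.41 = 81.46
g^-0.26 = 3.7^-0.26 = 0.7117
(sin 85°)^0.5 = 0.9962^0.5 = 0.9981
D = 1.38 × 0.8534 × 225.7 × 81.46 × 0.7117 × 0.9981 = 15381 m
   = 15.38 km

D ≈ 15.4 km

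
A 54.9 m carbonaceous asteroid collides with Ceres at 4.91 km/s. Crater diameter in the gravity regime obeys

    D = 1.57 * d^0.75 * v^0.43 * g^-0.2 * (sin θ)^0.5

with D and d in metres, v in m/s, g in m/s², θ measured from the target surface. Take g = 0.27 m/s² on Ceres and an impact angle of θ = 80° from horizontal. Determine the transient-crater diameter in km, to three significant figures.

D ≈ 1.58 km

In SI units: v = 4910 m/s.
d^0.75 = 54.9^0.75 = 20.17
v^0.43 = 4910^0.43 = 38.65
g^-0.2 = 0.27^-0.2 = 1.299
(sin 80°)^0.5 = 0.9848^0.5 = 0.9924
D = 1.57 × 20.17 × 38.65 × 1.299 × 0.9924 = 1578 m
   = 1.578 km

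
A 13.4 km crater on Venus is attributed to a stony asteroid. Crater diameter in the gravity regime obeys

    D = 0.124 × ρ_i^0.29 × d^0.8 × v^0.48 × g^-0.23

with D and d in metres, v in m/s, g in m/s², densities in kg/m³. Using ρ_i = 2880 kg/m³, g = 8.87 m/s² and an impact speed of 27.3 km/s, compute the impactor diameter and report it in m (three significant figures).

d ≈ 446 m

Rearranging for d: d = [D / (0.124 · 2880^0.29 · 27300^0.48 · 8.87^-0.23)]^(1/0.8).
D = 13400 m.
2880^0.29 = 10.07
27300^0.48 = 134.7
8.87^-0.23 = 0.6053
Denominator = 0.124 × 10.07 × 134.7 × 0.6053 = 101.8
D / 101.8 = 13400 / 101.8 = 131.6
d = 131.6^(1/0.8) = 131.6^1.25 = 445.7 m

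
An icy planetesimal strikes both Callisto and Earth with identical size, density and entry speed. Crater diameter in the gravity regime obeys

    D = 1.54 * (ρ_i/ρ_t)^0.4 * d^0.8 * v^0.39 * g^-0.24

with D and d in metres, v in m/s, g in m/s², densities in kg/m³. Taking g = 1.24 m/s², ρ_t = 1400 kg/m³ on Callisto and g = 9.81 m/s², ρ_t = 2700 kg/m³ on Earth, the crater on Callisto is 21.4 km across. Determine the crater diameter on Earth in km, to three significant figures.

The impactor-only factors (d, v, ρ_i) cancel in the ratio, leaving D_Earth/D_Callisto = (g_Earth/g_Callisto)^-0.24 · (ρ_t,Callisto/ρ_t,Earth)^0.4.
(9.81/1.24)^-0.24 = 7.911^-0.24 = 0.6087
(1400/2700)^0.4 = 0.5185^0.4 = 0.7690
Ratio = 0.6087 × 0.7690 = 0.4681
D_Earth = 0.4681 × 21.4 km = 10.0 km

D ≈ 10.0 km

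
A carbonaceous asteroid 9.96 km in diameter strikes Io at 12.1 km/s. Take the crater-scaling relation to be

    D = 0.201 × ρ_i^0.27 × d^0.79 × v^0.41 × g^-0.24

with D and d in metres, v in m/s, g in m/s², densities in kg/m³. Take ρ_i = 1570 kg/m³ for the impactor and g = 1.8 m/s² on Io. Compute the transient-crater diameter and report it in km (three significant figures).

In SI units: d = 9960 m, v = 12100 m/s.
ρ_i^0.27 = 1570^0.27 = 7.293
d^0.79 = 9960^0.79 = 1441
v^0.41 = 12100^0.41 = 47.20
g^-0.24 = 1.8^-0.24 = 0.8684
D = 0.201 × 7.293 × 1441 × 47.20 × 0.8684 = 86582 m
   = 86.58 km

D ≈ 86.6 km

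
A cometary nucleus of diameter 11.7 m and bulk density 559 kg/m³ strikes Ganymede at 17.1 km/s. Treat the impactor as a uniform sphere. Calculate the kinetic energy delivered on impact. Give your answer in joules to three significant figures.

v = 17100 m/s.
Mass m = (π/6) ρ d³ = (π/6) × 559 × (11.7)³ = 4.688 × 10^5 kg
E = ½ m v² = 0.5 × 4.688 × 10^5 × (17100)² = 6.854 × 10^13 J

E ≈ 6.85 × 10^13 J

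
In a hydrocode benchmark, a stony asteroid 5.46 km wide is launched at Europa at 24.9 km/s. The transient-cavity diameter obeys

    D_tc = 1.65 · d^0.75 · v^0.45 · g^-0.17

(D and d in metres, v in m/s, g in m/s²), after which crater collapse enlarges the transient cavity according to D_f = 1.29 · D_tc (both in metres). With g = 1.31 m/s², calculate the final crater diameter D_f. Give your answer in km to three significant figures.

In SI: d = 5460 m, v = 24900 m/s.
d^0.75 = 5460^0.75 = 635.2
v^0.45 = 24900^0.45 = 95.12
g^-0.17 = 1.31^-0.17 = 0.9551
D_tc = 1.65 × 635.2 × 95.12 × 0.9551 = 95220 m
D_f = 1.29 × 95220 = 1.228 × 10^5 m
     = 122.8 km

D_f ≈ 123 km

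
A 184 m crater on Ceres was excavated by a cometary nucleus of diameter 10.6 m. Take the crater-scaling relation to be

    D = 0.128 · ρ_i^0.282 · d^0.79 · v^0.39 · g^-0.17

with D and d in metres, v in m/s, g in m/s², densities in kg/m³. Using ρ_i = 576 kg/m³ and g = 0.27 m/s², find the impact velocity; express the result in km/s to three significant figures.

Rearranging for v: v = [D / (0.128 · 576^0.282 · 10.6^0.79 · 0.27^-0.17)]^(1/0.39).
576^0.282 = 6.004
10.6^0.79 = 6.456
0.27^-0.17 = 1.249
Denominator = 0.128 × 6.004 × 6.456 × 1.249 = 6.197
D / 6.197 = 184 / 6.197 = 29.69
v = 29.69^(1/0.39) = 29.69^2.5641 = 5969 m/s

v ≈ 5.97 km/s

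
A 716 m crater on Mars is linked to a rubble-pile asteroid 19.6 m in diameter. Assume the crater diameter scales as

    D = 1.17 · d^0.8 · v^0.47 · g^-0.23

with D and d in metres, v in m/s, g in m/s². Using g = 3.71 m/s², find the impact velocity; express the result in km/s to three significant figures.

Rearranging for v: v = [D / (1.17 · 19.6^0.8 · 3.71^-0.23)]^(1/0.47).
19.6^0.8 = 10.81
3.71^-0.23 = 0.7397
Denominator = 1.17 × 10.81 × 0.7397 = 9.356
D / 9.356 = 716 / 9.356 = 76.53
v = 76.53^(1/0.47) = 76.53^2.1277 = 10191 m/s

v ≈ 10.2 km/s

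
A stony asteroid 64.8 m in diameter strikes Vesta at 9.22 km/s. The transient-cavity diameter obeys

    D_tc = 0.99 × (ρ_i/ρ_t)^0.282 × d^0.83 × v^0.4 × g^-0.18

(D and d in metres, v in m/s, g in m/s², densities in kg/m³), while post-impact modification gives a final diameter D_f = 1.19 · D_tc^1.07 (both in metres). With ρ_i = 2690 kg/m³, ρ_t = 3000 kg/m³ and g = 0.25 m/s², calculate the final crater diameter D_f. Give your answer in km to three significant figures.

D_f ≈ 3.01 km

v = 9220 m/s.
(ρ_i/ρ_t)^0.282 = (2690/3000)^0.282 = 0.9697
d^0.83 = 64.8^0.83 = 31.89
v^0.4 = 9220^0.4 = 38.54
g^-0.18 = 0.25^-0.18 = 1.283
D_tc = 0.99 × 0.9697 × 31.89 × 38.54 × 1.283 = 1514 m
D_f = 1.19 × (1514)^1.07 = 3008 m
     = 3.008 km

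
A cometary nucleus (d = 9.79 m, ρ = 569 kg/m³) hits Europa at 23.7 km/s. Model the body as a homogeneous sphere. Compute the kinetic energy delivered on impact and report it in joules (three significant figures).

v = 23700 m/s.
Mass m = (π/6) ρ d³ = (π/6) × 569 × (9.79)³ = 2.795 × 10^5 kg
E = ½ m v² = 0.5 × 2.795 × 10^5 × (23700)² = 7.850 × 10^13 J

E ≈ 7.85 × 10^13 J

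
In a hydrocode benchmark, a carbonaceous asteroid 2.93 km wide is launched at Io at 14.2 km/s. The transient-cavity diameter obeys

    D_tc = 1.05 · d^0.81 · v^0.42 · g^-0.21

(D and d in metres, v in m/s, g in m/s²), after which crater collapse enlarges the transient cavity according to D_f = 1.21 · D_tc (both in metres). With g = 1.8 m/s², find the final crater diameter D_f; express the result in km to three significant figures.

D_f ≈ 40.0 km

In SI: d = 2930 m, v = 14200 m/s.
d^0.81 = 2930^0.81 = 642.9
v^0.42 = 14200^0.42 = 55.46
g^-0.21 = 1.8^-0.21 = 0.8839
D_tc = 1.05 × 642.9 × 55.46 × 0.8839 = 33090 m
D_f = 1.21 × 33090 = 40039 m
     = 40.04 km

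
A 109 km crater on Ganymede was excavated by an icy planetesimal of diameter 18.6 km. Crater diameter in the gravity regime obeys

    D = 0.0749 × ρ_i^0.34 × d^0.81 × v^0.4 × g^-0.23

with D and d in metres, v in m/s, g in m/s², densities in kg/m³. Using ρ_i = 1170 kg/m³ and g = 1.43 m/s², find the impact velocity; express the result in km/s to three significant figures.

v ≈ 17.5 km/s

Rearranging for v: v = [D / (0.0749 · 1170^0.34 · 18600^0.81 · 1.43^-0.23)]^(1/0.4).
D = 109000 m.
1170^0.34 = 11.05
18600^0.81 = 2873
1.43^-0.23 = 0.9210
Denominator = 0.0749 × 11.05 × 2873 × 0.9210 = 2190
D / 2190 = 109000 / 2190 = 49.77
v = 49.77^(1/0.4) = 49.77^2.5 = 17475 m/s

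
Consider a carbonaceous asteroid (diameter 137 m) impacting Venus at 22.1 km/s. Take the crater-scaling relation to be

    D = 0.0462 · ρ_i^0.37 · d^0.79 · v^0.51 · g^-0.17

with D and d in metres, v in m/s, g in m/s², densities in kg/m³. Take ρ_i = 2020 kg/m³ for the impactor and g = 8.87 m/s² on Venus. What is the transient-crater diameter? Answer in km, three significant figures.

D ≈ 4.27 km

In SI units: v = 22100 m/s.
ρ_i^0.37 = 2020^0.37 = 16.71
d^0.79 = 137^0.79 = 48.75
v^0.51 = 22100^0.51 = 164.3
g^-0.17 = 8.87^-0.17 = 0.6900
D = 0.0462 × 16.71 × 48.75 × 164.3 × 0.6900 = 4267 m
   = 4.267 km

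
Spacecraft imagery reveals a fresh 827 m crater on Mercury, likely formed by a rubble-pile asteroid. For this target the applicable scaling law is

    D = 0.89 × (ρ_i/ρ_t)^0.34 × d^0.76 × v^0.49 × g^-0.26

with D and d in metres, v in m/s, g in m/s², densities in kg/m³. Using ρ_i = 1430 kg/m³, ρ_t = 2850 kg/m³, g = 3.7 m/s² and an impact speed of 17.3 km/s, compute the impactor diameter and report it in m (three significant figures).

Rearranging for d: d = [D / (0.89 · (1430/2850)^0.34 · 17300^0.49 · 3.7^-0.26)]^(1/0.76).
(1430/2850)^0.34 = 0.7910
17300^0.49 = 119.3
3.7^-0.26 = 0.7117
Denominator = 0.89 × 0.7910 × 119.3 × 0.7117 = 59.77
D / 59.77 = 827 / 59.77 = 13.84
d = 13.84^(1/0.76) = 13.84^1.3158 = 31.73 m

d ≈ 31.7 m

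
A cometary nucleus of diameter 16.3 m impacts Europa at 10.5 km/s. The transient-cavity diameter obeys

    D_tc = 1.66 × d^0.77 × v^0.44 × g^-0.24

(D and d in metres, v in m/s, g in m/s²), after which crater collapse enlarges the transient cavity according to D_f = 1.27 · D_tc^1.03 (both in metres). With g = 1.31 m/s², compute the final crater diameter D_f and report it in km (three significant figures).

D_f ≈ 1.22 km

v = 10500 m/s.
d^0.77 = 16.3^0.77 = 8.578
v^0.44 = 10500^0.44 = 58.79
g^-0.24 = 1.31^-0.24 = 0.9372
D_tc = 1.66 × 8.578 × 58.79 × 0.9372 = 784.6 m
D_f = 1.27 × (784.6)^1.03 = 1217 m
     = 1.217 km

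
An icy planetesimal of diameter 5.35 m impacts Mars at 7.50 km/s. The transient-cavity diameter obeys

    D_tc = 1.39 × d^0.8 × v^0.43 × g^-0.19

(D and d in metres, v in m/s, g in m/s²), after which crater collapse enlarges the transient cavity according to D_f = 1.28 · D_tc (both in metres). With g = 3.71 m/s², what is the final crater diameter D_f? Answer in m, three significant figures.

v = 7500 m/s.
d^0.8 = 5.35^0.8 = 3.825
v^0.43 = 7500^0.43 = 46.37
g^-0.19 = 3.71^-0.19 = 0.7795
D_tc = 1.39 × 3.825 × 46.37 × 0.7795 = 192.2 m
D_f = 1.28 × 192.2 = 246.0 m

D_f ≈ 246 m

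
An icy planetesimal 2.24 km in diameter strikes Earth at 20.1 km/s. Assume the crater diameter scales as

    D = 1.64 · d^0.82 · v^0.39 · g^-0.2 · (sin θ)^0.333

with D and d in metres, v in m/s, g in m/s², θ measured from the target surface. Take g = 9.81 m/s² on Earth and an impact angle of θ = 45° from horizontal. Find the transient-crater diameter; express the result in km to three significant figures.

In SI units: d = 2240 m, v = 20100 m/s.
d^0.82 = 2240^0.82 = 558.7
v^0.39 = 20100^0.39 = 47.67
g^-0.2 = 9.81^-0.2 = 0.6334
(sin 45°)^0.333 = 0.7071^0.333 = 0.8910
D = 1.64 × 558.7 × 47.67 × 0.6334 × 0.8910 = 24650 m
   = 24.65 km

D ≈ 24.7 km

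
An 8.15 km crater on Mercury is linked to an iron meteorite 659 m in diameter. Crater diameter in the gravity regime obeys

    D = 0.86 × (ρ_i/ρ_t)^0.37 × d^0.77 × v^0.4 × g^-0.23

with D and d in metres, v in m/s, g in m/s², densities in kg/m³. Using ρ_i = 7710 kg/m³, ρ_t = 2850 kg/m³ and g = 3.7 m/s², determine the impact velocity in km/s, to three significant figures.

v ≈ 27.7 km/s

Rearranging for v: v = [D / (0.86 · (7710/2850)^0.37 · 659^0.77 · 3.7^-0.23)]^(1/0.4).
D = 8150 m.
(7710/2850)^0.37 = 1.445
659^0.77 = 148.1
3.7^-0.23 = 0.7401
Denominator = 0.86 × 1.445 × 148.1 × 0.7401 = 136.2
D / 136.2 = 8150 / 136.2 = 59.84
v = 59.84^(1/0.4) = 59.84^2.5 = 27700 m/s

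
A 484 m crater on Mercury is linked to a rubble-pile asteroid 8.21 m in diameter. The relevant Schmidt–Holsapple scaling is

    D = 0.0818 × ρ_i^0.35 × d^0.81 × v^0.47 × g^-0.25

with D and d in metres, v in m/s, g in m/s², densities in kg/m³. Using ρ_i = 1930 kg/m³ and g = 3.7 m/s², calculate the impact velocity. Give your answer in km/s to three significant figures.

v ≈ 20.2 km/s

Rearranging for v: v = [D / (0.0818 · 1930^0.35 · 8.21^0.81 · 3.7^-0.25)]^(1/0.47).
1930^0.35 = 14.12
8.21^0.81 = 5.503
3.7^-0.25 = 0.7210
Denominator = 0.0818 × 14.12 × 5.503 × 0.7210 = 4.583
D / 4.583 = 484 / 4.583 = 105.6
v = 105.6^(1/0.47) = 105.6^2.1277 = 20219 m/s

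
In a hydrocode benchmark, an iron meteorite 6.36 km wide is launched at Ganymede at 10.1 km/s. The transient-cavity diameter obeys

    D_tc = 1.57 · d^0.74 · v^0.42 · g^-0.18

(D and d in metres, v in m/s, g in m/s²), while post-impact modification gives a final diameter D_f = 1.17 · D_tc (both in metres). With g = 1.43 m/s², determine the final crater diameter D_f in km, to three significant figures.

In SI: d = 6360 m, v = 10100 m/s.
d^0.74 = 6360^0.74 = 652.5
v^0.42 = 10100^0.42 = 48.06
g^-0.18 = 1.43^-0.18 = 0.9376
D_tc = 1.57 × 652.5 × 48.06 × 0.9376 = 46160 m
D_f = 1.17 × 46160 = 54007 m
     = 54.01 km

D_f ≈ 54.0 km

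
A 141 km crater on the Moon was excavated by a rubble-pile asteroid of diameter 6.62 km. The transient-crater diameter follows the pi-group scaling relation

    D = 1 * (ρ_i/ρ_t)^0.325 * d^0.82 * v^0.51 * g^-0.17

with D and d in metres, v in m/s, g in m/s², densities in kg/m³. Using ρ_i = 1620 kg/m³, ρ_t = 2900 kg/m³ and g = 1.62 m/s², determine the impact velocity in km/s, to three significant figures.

v ≈ 15.3 km/s

Rearranging for v: v = [D / (1 · (1620/2900)^0.325 · 6620^0.82 · 1.62^-0.17)]^(1/0.51).
D = 141000 m.
(1620/2900)^0.325 = 0.8276
6620^0.82 = 1359
1.62^-0.17 = 0.9213
Denominator = 1 × 0.8276 × 1359 × 0.9213 = 1036
D / 1036 = 141000 / 1036 = 136.1
v = 136.1^(1/0.51) = 136.1^1.9608 = 15278 m/s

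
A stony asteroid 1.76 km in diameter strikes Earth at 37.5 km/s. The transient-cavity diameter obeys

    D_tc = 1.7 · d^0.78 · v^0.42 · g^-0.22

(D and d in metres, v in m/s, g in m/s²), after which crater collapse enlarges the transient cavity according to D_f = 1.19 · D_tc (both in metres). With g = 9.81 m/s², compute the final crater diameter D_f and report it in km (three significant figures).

In SI: d = 1760 m, v = 37500 m/s.
d^0.78 = 1760^0.78 = 340.0
v^0.42 = 37500^0.42 = 83.39
g^-0.22 = 9.81^-0.22 = 0.6051
D_tc = 1.7 × 340.0 × 83.39 × 0.6051 = 29170 m
D_f = 1.19 × 29170 = 34712 m
     = 34.71 km

D_f ≈ 34.7 km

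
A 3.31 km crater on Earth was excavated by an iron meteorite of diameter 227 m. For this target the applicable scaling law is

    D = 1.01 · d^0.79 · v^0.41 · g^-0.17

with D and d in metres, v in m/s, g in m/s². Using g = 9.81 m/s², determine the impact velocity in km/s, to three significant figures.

Rearranging for v: v = [D / (1.01 · 227^0.79 · 9.81^-0.17)]^(1/0.41).
D = 3310 m.
227^0.79 = 72.65
9.81^-0.17 = 0.6783
Denominator = 1.01 × 72.65 × 0.6783 = 49.77
D / 49.77 = 3310 / 49.77 = 66.51
v = 66.51^(1/0.41) = 66.51^2.439 = 27927 m/s

v ≈ 27.9 km/s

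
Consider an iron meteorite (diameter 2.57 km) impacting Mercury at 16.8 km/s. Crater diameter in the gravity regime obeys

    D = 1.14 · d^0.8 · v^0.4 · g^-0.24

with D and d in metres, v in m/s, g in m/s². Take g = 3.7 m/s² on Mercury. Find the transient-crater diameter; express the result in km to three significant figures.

D ≈ 21.8 km

In SI units: d = 2570 m, v = 16800 m/s.
d^0.8 = 2570^0.8 = 534.5
v^0.4 = 16800^0.4 = 48.99
g^-0.24 = 3.7^-0.24 = 0.7305
D = 1.14 × 534.5 × 48.99 × 0.7305 = 21806 m
   = 21.81 km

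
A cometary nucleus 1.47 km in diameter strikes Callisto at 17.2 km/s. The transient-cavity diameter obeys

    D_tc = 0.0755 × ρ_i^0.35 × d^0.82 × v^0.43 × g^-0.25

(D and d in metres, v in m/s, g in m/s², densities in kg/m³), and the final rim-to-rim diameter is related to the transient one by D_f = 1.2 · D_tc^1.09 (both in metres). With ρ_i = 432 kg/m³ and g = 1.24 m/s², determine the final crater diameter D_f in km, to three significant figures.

D_f ≈ 44.9 km

In SI: d = 1470 m, v = 17200 m/s.
ρ_i^0.35 = 432^0.35 = 8.364
d^0.82 = 1470^0.82 = 395.5
v^0.43 = 17200^0.43 = 66.26
g^-0.25 = 1.24^-0.25 = 0.9476
D_tc = 0.0755 × 8.364 × 395.5 × 66.26 × 0.9476 = 15680 m
D_f = 1.2 × (15680)^1.09 = 44886 m
     = 44.89 km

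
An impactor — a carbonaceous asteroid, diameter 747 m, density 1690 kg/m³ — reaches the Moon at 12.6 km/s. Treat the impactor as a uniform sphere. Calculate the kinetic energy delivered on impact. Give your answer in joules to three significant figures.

E ≈ 2.93 × 10^19 J

v = 12600 m/s.
Mass m = (π/6) ρ d³ = (π/6) × 1690 × (747)³ = 3.688 × 10^11 kg
E = ½ m v² = 0.5 × 3.688 × 10^11 × (12600)² = 2.928 × 10^19 J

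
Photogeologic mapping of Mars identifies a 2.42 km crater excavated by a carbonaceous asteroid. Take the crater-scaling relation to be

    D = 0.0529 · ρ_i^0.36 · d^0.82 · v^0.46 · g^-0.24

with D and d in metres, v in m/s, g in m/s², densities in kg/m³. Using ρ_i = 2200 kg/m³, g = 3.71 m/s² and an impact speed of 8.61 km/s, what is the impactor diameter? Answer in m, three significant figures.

d ≈ 150 m

Rearranging for d: d = [D / (0.0529 · 2200^0.36 · 8610^0.46 · 3.71^-0.24)]^(1/0.82).
D = 2420 m.
2200^0.36 = 15.97
8610^0.46 = 64.58
3.71^-0.24 = 0.7300
Denominator = 0.0529 × 15.97 × 64.58 × 0.7300 = 39.83
D / 39.83 = 2420 / 39.83 = 60.76
d = 60.76^(1/0.82) = 60.76^1.2195 = 149.7 m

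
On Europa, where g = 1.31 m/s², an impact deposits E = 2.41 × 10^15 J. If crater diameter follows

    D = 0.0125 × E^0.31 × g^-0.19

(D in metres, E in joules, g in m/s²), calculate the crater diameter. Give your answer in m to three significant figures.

D ≈ 697 m

E^0.31 = (2.41 × 10^15)^0.31 = 5.867 × 10^4
g^-0.19 = 1.31^-0.19 = 0.9500
D = 0.0125 × 5.867 × 10^4 × 0.9500 = 696.7 m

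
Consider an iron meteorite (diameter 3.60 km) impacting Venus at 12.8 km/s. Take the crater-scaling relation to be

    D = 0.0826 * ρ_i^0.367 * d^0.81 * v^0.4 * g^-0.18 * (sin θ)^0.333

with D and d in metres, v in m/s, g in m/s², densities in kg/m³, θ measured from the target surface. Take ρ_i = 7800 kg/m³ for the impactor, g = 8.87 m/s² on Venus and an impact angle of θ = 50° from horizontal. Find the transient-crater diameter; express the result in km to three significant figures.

D ≈ 45.7 km

In SI units: d = 3600 m, v = 12800 m/s.
ρ_i^0.367 = 7800^0.367 = 26.82
d^0.81 = 3600^0.81 = 759.6
v^0.4 = 12800^0.4 = 43.94
g^-0.18 = 8.87^-0.18 = 0.6751
(sin 50°)^0.333 = 0.7660^0.333 = 0.9151
D = 0.0826 × 26.82 × 759.6 × 43.94 × 0.6751 × 0.9151 = 45679 m
   = 45.68 km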